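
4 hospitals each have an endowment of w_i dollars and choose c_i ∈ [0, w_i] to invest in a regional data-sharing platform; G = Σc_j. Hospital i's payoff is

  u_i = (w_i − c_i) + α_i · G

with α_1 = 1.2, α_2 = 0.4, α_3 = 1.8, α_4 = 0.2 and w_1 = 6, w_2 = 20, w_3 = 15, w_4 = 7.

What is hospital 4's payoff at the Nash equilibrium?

11.2

∂u_i/∂c_i = α_i − 1, so hospital i contributes w_i if α_i > 1, else 0.
α_i > 1 for i ∈ {1, 3}; NE contributions (6, 0, 15, 0), G = 21.
u_4 = (7 − 0) + 0.2·21 = 11.2.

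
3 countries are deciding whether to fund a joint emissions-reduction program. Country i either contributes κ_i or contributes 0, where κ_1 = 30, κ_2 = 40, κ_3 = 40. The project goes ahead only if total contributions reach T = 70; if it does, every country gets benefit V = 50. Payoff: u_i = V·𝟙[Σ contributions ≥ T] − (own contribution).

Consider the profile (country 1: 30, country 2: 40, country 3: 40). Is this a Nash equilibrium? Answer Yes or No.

No

Total = 110 ≥ 70: provided.
Country 1 (pledges 30, payoff 20): dropping to 0 → total 80, payoff 50. Profitable deviation.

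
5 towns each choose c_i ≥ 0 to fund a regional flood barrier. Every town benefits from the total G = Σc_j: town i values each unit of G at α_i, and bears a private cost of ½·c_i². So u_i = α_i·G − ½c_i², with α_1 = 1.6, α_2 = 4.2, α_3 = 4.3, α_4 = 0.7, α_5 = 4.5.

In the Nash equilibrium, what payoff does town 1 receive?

Town i's FOC: ∂u_i/∂c_i = α_i − c_i = 0, so c_i* = α_i.
NE contributions = (1.6, 4.2, 4.3, 0.7, 4.5); G = 15.3.
u_1 = α_1·G − ½·(c_1)² = 1.6·15.3 − ½·1.6² = 23.2.

23.2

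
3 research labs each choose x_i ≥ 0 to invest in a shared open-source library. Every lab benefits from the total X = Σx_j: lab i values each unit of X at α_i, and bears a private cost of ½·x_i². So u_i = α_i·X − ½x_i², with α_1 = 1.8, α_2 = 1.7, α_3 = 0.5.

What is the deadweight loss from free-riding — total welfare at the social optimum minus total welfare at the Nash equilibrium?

Lab i's FOC: ∂u_i/∂x_i = α_i − x_i = 0, so x_i* = α_i.
NE contributions = (1.8, 1.7, 0.5); X = 4.
W^NE = (Σα)·X − ½Σα_i² = 4² − ½·6.38 = 12.81.
Planner sets x_i = Σα_j = 4 for every i, so X^SO = 3·4 = 12.
W^SO = (Σα)·X^SO − ½·3·(Σα)² = (3/2)·4² = 24.
Deadweight loss = W^SO − W^NE = 11.19.

11.19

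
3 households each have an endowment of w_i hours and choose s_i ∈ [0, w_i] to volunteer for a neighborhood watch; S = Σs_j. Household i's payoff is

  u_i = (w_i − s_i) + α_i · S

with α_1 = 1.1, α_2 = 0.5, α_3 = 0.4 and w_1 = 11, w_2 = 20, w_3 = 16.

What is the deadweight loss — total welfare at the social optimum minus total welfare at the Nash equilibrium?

∂u_i/∂s_i = α_i − 1, so household i contributes w_i if α_i > 1, else 0.
α_i > 1 for i ∈ {1}; NE contributions (11, 0, 0), S = 11.
W^NE = Σw_i − S^NE + (Σα_i)·S^NE = 47 + 1·11 = 58.
Planner: ∂(Σu_j)/∂s_i = Σα_j − 1 = 1 > 0, so everyone contributes w_i; S^SO = 47, W^SO = 47 + 1·47 = 94.
Deadweight loss = 36.

36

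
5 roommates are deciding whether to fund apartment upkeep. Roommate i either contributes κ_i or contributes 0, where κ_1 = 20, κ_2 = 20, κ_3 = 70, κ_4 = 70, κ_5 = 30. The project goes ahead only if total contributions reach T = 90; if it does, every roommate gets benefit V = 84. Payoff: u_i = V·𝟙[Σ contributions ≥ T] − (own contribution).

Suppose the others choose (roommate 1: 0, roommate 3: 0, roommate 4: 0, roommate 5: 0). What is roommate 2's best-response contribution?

0

Others' total = 0. Even contributing 20 gives 20 < 90: no benefit either way.
Best response: 0.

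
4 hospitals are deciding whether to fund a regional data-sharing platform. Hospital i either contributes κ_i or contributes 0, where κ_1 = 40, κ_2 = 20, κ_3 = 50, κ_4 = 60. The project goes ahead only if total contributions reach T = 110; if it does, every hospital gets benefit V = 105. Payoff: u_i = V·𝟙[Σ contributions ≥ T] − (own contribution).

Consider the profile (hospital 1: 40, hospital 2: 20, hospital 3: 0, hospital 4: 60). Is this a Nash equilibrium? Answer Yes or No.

Total = 120 ≥ 110: provided.
Hospital 1 (pledges 40, payoff 65): dropping to 0 → total 80, payoff 0. No gain.
Hospital 2 (pledges 20, payoff 85): dropping to 0 → total 100, payoff 0. No gain.
Hospital 3 (pledges 0, payoff 105): pledging 50 → total 170, payoff 55. No gain.
Hospital 4 (pledges 60, payoff 45): dropping to 0 → total 60, payoff 0. No gain.

Yes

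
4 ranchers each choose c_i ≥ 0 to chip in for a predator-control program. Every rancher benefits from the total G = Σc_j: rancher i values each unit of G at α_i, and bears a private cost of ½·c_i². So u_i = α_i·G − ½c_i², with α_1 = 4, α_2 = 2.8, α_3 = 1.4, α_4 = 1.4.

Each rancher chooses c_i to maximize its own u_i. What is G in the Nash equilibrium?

9.6

Rancher i's FOC: ∂u_i/∂c_i = α_i − c_i = 0, so c_i* = α_i.
NE contributions = (4, 2.8, 1.4, 1.4); G = 9.6.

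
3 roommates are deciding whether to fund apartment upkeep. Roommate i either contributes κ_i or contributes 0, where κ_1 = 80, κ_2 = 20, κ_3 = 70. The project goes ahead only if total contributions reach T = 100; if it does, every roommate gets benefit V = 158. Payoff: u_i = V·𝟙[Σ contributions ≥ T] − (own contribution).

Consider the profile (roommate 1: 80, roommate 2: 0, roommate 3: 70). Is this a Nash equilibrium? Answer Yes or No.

Total = 150 ≥ 100: provided.
Roommate 1 (pledges 80, payoff 78): dropping to 0 → total 70, payoff 0. No gain.
Roommate 2 (pledges 0, payoff 158): pledging 20 → total 170, payoff 138. No gain.
Roommate 3 (pledges 70, payoff 88): dropping to 0 → total 80, payoff 0. No gain.

Yes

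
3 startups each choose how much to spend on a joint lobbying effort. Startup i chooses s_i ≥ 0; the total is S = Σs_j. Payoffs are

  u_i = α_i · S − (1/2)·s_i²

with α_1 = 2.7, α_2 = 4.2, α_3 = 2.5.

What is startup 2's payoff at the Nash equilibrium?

30.66

Startup i's FOC: ∂u_i/∂s_i = α_i − s_i = 0, so s_i* = α_i.
NE contributions = (2.7, 4.2, 2.5); S = 9.4.
u_2 = α_2·S − ½·(s_2)² = 4.2·9.4 − ½·4.2² = 30.66.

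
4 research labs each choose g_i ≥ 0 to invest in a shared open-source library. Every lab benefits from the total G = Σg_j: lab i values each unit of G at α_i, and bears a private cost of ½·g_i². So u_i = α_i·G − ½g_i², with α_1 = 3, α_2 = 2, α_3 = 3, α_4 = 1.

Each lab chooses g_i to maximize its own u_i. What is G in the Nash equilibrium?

9

Lab i's FOC: ∂u_i/∂g_i = α_i − g_i = 0, so g_i* = α_i.
NE contributions = (3, 2, 3, 1); G = 9.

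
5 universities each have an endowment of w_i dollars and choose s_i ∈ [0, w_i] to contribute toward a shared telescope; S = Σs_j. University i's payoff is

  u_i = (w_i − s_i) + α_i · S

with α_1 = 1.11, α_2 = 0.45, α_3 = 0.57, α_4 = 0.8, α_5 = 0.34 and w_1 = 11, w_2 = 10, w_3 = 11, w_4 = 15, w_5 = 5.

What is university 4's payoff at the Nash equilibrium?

∂u_i/∂s_i = α_i − 1, so university i contributes w_i if α_i > 1, else 0.
α_i > 1 for i ∈ {1}; NE contributions (11, 0, 0, 0, 0), S = 11.
u_4 = (15 − 0) + 0.8·11 = 23.8.

23.8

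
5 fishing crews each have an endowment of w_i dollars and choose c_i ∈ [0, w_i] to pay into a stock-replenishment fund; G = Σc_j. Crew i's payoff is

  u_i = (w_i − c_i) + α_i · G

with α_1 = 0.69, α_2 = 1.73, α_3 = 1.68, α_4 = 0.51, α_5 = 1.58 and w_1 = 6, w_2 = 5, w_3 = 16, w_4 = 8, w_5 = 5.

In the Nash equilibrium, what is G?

∂u_i/∂c_i = α_i − 1, so crew i contributes w_i if α_i > 1, else 0.
α_i > 1 for i ∈ {2, 3, 5}; NE contributions (0, 5, 16, 0, 5), G = 26.

26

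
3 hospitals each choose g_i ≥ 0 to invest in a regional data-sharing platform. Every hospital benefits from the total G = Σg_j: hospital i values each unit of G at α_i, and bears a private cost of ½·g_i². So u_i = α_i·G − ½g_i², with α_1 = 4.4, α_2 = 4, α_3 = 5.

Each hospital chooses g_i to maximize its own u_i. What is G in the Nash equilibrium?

Hospital i's FOC: ∂u_i/∂g_i = α_i − g_i = 0, so g_i* = α_i.
NE contributions = (4.4, 4, 5); G = 13.4.

13.4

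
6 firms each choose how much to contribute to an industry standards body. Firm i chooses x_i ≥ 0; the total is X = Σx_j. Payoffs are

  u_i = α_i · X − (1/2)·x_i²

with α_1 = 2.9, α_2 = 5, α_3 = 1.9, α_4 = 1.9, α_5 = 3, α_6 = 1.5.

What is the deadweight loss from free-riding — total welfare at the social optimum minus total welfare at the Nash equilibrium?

550.82

Firm i's FOC: ∂u_i/∂x_i = α_i − x_i = 0, so x_i* = α_i.
NE contributions = (2.9, 5, 1.9, 1.9, 3, 1.5); X = 16.2.
W^NE = (Σα)·X − ½Σα_i² = 16.2² − ½·51.88 = 236.5.
Planner sets x_i = Σα_j = 16.2 for every i, so X^SO = 6·16.2 = 97.2.
W^SO = (Σα)·X^SO − ½·6·(Σα)² = (6/2)·16.2² = 787.32.
Deadweight loss = W^SO − W^NE = 550.82.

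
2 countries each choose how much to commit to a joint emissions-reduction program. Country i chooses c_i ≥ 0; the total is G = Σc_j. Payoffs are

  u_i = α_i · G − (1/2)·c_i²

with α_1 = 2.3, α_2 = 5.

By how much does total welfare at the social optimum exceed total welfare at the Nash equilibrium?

15.145

Country i's FOC: ∂u_i/∂c_i = α_i − c_i = 0, so c_i* = α_i.
NE contributions = (2.3, 5); G = 7.3.
W^NE = (Σα)·G − ½Σα_i² = 7.3² − ½·30.29 = 38.145.
Planner sets c_i = Σα_j = 7.3 for every i, so G^SO = 2·7.3 = 14.6.
W^SO = (Σα)·G^SO − ½·2·(Σα)² = (2/2)·7.3² = 53.29.
Deadweight loss = W^SO − W^NE = 15.145.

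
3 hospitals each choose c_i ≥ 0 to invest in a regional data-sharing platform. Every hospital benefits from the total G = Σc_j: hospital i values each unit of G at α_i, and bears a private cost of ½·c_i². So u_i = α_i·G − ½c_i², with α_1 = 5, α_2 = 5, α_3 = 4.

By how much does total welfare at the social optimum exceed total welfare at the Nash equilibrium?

Hospital i's FOC: ∂u_i/∂c_i = α_i − c_i = 0, so c_i* = α_i.
NE contributions = (5, 5, 4); G = 14.
W^NE = (Σα)·G − ½Σα_i² = 14² − ½·66 = 163.
Planner sets c_i = Σα_j = 14 for every i, so G^SO = 3·14 = 42.
W^SO = (Σα)·G^SO − ½·3·(Σα)² = (3/2)·14² = 294.
Deadweight loss = W^SO − W^NE = 131.

131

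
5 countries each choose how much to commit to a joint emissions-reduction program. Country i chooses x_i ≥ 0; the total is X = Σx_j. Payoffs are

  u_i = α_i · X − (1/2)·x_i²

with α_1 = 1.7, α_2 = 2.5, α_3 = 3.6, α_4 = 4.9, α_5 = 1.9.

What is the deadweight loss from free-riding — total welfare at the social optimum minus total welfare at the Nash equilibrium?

344.6

Country i's FOC: ∂u_i/∂x_i = α_i − x_i = 0, so x_i* = α_i.
NE contributions = (1.7, 2.5, 3.6, 4.9, 1.9); X = 14.6.
W^NE = (Σα)·X − ½Σα_i² = 14.6² − ½·49.72 = 188.3.
Planner sets x_i = Σα_j = 14.6 for every i, so X^SO = 5·14.6 = 73.
W^SO = (Σα)·X^SO − ½·5·(Σα)² = (5/2)·14.6² = 532.9.
Deadweight loss = W^SO − W^NE = 344.6.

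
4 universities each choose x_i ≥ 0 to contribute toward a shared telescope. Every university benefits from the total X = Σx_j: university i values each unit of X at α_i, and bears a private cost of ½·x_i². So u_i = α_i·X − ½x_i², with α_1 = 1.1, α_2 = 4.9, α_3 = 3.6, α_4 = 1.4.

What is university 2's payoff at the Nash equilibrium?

University i's FOC: ∂u_i/∂x_i = α_i − x_i = 0, so x_i* = α_i.
NE contributions = (1.1, 4.9, 3.6, 1.4); X = 11.
u_2 = α_2·X − ½·(x_2)² = 4.9·11 − ½·4.9² = 41.895.

41.895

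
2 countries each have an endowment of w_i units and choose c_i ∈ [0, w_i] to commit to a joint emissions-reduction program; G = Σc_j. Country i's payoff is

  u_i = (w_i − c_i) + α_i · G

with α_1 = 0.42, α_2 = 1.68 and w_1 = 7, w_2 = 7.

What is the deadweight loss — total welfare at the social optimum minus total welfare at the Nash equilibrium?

∂u_i/∂c_i = α_i − 1, so country i contributes w_i if α_i > 1, else 0.
α_i > 1 for i ∈ {2}; NE contributions (0, 7), G = 7.
W^NE = Σw_i − G^NE + (Σα_i)·G^NE = 14 + 1.1·7 = 21.7.
Planner: ∂(Σu_j)/∂c_i = Σα_j − 1 = 1.1 > 0, so everyone contributes w_i; G^SO = 14, W^SO = 14 + 1.1·14 = 29.4.
Deadweight loss = 7.7.

7.7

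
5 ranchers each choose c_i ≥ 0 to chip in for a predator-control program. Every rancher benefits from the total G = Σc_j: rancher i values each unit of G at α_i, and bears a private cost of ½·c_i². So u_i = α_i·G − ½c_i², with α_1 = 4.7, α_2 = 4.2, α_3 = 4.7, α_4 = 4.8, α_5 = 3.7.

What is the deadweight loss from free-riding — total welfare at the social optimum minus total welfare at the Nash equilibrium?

Rancher i's FOC: ∂u_i/∂c_i = α_i − c_i = 0, so c_i* = α_i.
NE contributions = (4.7, 4.2, 4.7, 4.8, 3.7); G = 22.1.
W^NE = (Σα)·G − ½Σα_i² = 22.1² − ½·98.55 = 439.135.
Planner sets c_i = Σα_j = 22.1 for every i, so G^SO = 5·22.1 = 110.5.
W^SO = (Σα)·G^SO − ½·5·(Σα)² = (5/2)·22.1² = 1221.025.
Deadweight loss = W^SO − W^NE = 781.89.

781.89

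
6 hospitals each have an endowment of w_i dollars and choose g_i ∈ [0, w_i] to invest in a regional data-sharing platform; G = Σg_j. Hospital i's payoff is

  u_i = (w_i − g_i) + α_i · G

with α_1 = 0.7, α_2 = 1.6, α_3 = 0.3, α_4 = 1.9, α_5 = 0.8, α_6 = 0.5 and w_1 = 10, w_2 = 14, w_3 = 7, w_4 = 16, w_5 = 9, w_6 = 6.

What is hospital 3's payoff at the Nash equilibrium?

∂u_i/∂g_i = α_i − 1, so hospital i contributes w_i if α_i > 1, else 0.
α_i > 1 for i ∈ {2, 4}; NE contributions (0, 14, 0, 16, 0, 0), G = 30.
u_3 = (7 − 0) + 0.3·30 = 16.

16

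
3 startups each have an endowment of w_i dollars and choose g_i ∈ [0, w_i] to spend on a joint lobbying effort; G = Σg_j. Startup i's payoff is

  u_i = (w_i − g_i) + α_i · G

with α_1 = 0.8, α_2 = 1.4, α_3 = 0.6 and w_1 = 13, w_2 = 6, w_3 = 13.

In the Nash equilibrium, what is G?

6

∂u_i/∂g_i = α_i − 1, so startup i contributes w_i if α_i > 1, else 0.
α_i > 1 for i ∈ {2}; NE contributions (0, 6, 0), G = 6.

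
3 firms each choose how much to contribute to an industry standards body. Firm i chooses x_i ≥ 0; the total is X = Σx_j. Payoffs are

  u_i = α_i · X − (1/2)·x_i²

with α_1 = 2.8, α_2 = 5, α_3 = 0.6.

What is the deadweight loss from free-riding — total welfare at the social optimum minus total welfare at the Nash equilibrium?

51.88

Firm i's FOC: ∂u_i/∂x_i = α_i − x_i = 0, so x_i* = α_i.
NE contributions = (2.8, 5, 0.6); X = 8.4.
W^NE = (Σα)·X − ½Σα_i² = 8.4² − ½·33.2 = 53.96.
Planner sets x_i = Σα_j = 8.4 for every i, so X^SO = 3·8.4 = 25.2.
W^SO = (Σα)·X^SO − ½·3·(Σα)² = (3/2)·8.4² = 105.84.
Deadweight loss = W^SO − W^NE = 51.88.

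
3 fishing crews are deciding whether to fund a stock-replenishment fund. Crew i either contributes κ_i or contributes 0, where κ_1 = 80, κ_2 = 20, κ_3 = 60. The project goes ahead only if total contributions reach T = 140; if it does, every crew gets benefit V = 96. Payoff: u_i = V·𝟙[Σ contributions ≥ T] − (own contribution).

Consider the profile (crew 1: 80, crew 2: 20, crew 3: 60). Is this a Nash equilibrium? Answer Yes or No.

No

Total = 160 ≥ 140: provided.
Crew 1 (pledges 80, payoff 16): dropping to 0 → total 80, payoff 0. No gain.
Crew 2 (pledges 20, payoff 76): dropping to 0 → total 140, payoff 96. Profitable deviation.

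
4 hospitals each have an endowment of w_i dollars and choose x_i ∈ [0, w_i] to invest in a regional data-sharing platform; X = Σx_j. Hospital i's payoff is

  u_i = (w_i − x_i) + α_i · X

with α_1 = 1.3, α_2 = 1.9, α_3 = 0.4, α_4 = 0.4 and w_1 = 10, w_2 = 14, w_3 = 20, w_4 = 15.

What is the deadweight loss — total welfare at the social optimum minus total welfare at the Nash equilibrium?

105

∂u_i/∂x_i = α_i − 1, so hospital i contributes w_i if α_i > 1, else 0.
α_i > 1 for i ∈ {1, 2}; NE contributions (10, 14, 0, 0), X = 24.
W^NE = Σw_i − X^NE + (Σα_i)·X^NE = 59 + 3·24 = 131.
Planner: ∂(Σu_j)/∂x_i = Σα_j − 1 = 3 > 0, so everyone contributes w_i; X^SO = 59, W^SO = 59 + 3·59 = 236.
Deadweight loss = 105.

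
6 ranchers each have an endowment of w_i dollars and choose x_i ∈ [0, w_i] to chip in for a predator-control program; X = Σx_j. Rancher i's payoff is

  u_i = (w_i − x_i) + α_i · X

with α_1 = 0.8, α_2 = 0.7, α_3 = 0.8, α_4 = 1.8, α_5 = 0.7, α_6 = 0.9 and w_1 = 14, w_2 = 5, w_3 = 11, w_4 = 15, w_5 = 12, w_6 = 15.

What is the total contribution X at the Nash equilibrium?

15

∂u_i/∂x_i = α_i − 1, so rancher i contributes w_i if α_i > 1, else 0.
α_i > 1 for i ∈ {4}; NE contributions (0, 0, 0, 15, 0, 0), X = 15.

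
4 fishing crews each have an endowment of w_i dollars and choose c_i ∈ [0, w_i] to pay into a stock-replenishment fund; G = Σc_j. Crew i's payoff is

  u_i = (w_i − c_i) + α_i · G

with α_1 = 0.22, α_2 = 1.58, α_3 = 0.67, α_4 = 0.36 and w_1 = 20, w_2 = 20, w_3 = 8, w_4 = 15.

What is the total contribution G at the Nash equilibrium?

20

∂u_i/∂c_i = α_i − 1, so crew i contributes w_i if α_i > 1, else 0.
α_i > 1 for i ∈ {2}; NE contributions (0, 20, 0, 0), G = 20.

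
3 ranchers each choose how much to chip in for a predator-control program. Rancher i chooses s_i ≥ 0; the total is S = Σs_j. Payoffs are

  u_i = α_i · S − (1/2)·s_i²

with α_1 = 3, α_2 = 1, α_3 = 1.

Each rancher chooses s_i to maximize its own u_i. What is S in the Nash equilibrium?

Rancher i's FOC: ∂u_i/∂s_i = α_i − s_i = 0, so s_i* = α_i.
NE contributions = (3, 1, 1); S = 5.

5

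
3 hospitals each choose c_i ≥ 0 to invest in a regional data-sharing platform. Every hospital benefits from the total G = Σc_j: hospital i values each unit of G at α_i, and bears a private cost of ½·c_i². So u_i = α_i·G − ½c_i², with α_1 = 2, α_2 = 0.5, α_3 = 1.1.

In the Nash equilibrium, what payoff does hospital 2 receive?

Hospital i's FOC: ∂u_i/∂c_i = α_i − c_i = 0, so c_i* = α_i.
NE contributions = (2, 0.5, 1.1); G = 3.6.
u_2 = α_2·G − ½·(c_2)² = 0.5·3.6 − ½·0.5² = 1.675.

1.675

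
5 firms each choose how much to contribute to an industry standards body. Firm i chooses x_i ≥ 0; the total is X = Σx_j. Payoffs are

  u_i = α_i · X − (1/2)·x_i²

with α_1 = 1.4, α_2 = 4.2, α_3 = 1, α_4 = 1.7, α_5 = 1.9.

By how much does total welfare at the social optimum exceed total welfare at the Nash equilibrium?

169.61

Firm i's FOC: ∂u_i/∂x_i = α_i − x_i = 0, so x_i* = α_i.
NE contributions = (1.4, 4.2, 1, 1.7, 1.9); X = 10.2.
W^NE = (Σα)·X − ½Σα_i² = 10.2² − ½·27.1 = 90.49.
Planner sets x_i = Σα_j = 10.2 for every i, so X^SO = 5·10.2 = 51.
W^SO = (Σα)·X^SO − ½·5·(Σα)² = (5/2)·10.2² = 260.1.
Deadweight loss = W^SO − W^NE = 169.61.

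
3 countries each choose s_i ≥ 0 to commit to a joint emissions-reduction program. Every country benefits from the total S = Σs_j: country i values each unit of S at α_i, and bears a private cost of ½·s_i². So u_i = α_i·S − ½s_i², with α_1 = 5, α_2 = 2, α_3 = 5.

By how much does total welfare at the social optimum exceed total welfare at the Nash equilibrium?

Country i's FOC: ∂u_i/∂s_i = α_i − s_i = 0, so s_i* = α_i.
NE contributions = (5, 2, 5); S = 12.
W^NE = (Σα)·S − ½Σα_i² = 12² − ½·54 = 117.
Planner sets s_i = Σα_j = 12 for every i, so S^SO = 3·12 = 36.
W^SO = (Σα)·S^SO − ½·3·(Σα)² = (3/2)·12² = 216.
Deadweight loss = W^SO − W^NE = 99.

99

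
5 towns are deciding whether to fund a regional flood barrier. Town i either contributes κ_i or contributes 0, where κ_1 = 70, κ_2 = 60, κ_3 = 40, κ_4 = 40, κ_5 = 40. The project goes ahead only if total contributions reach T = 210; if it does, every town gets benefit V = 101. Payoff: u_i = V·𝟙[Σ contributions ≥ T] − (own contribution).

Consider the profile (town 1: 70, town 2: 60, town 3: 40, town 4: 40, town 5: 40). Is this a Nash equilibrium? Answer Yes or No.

Total = 250 ≥ 210: provided.
Town 1 (pledges 70, payoff 31): dropping to 0 → total 180, payoff 0. No gain.
Town 2 (pledges 60, payoff 41): dropping to 0 → total 190, payoff 0. No gain.
Town 3 (pledges 40, payoff 61): dropping to 0 → total 210, payoff 101. Profitable deviation.

No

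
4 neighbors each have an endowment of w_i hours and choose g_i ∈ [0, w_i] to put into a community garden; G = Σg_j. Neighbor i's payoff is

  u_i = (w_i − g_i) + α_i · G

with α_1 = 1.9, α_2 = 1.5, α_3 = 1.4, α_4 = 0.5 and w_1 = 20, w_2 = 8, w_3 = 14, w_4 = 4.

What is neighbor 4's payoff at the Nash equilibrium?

∂u_i/∂g_i = α_i − 1, so neighbor i contributes w_i if α_i > 1, else 0.
α_i > 1 for i ∈ {1, 2, 3}; NE contributions (20, 8, 14, 0), G = 42.
u_4 = (4 − 0) + 0.5·42 = 25.

25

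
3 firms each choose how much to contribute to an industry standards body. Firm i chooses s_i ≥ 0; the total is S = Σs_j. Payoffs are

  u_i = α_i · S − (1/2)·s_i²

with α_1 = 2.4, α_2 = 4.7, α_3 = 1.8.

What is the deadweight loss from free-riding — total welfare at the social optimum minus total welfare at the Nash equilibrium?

Firm i's FOC: ∂u_i/∂s_i = α_i − s_i = 0, so s_i* = α_i.
NE contributions = (2.4, 4.7, 1.8); S = 8.9.
W^NE = (Σα)·S − ½Σα_i² = 8.9² − ½·31.09 = 63.665.
Planner sets s_i = Σα_j = 8.9 for every i, so S^SO = 3·8.9 = 26.7.
W^SO = (Σα)·S^SO − ½·3·(Σα)² = (3/2)·8.9² = 118.815.
Deadweight loss = W^SO − W^NE = 55.15.

55.15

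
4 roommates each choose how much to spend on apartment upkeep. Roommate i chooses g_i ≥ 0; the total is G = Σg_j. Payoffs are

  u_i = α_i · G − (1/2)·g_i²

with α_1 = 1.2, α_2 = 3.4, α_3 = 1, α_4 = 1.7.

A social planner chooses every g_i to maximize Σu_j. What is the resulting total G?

29.2

Planner FOC: ∂(Σu_j)/∂g_i = (Σα_j) − g_i = 0, so g_i^SO = Σα_j = 7.3 for every i; G^SO = 29.2.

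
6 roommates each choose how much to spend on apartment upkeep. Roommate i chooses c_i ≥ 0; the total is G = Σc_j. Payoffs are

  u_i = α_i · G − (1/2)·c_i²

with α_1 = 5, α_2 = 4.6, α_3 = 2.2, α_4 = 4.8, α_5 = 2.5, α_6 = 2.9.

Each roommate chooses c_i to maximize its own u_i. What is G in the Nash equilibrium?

Roommate i's FOC: ∂u_i/∂c_i = α_i − c_i = 0, so c_i* = α_i.
NE contributions = (5, 4.6, 2.2, 4.8, 2.5, 2.9); G = 22.

22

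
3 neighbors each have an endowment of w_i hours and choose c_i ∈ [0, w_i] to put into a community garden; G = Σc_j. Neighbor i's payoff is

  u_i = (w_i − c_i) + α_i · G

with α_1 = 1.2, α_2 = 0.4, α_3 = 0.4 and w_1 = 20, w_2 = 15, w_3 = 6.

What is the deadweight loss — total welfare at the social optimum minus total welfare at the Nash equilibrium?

21

∂u_i/∂c_i = α_i − 1, so neighbor i contributes w_i if α_i > 1, else 0.
α_i > 1 for i ∈ {1}; NE contributions (20, 0, 0), G = 20.
W^NE = Σw_i − G^NE + (Σα_i)·G^NE = 41 + 1·20 = 61.
Planner: ∂(Σu_j)/∂c_i = Σα_j − 1 = 1 > 0, so everyone contributes w_i; G^SO = 41, W^SO = 41 + 1·41 = 82.
Deadweight loss = 21.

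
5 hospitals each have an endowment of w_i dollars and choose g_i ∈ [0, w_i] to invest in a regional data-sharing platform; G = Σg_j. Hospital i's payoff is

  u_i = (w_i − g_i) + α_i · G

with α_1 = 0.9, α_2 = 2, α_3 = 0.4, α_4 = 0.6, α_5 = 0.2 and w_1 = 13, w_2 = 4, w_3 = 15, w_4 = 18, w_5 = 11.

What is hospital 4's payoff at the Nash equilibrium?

∂u_i/∂g_i = α_i − 1, so hospital i contributes w_i if α_i > 1, else 0.
α_i > 1 for i ∈ {2}; NE contributions (0, 4, 0, 0, 0), G = 4.
u_4 = (18 − 0) + 0.6·4 = 20.4.

20.4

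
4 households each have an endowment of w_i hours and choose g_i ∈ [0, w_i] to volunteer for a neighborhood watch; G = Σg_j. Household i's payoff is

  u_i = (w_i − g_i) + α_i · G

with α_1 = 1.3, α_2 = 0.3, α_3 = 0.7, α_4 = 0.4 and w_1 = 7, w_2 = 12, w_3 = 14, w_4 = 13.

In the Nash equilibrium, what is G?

7

∂u_i/∂g_i = α_i − 1, so household i contributes w_i if α_i > 1, else 0.
α_i > 1 for i ∈ {1}; NE contributions (7, 0, 0, 0), G = 7.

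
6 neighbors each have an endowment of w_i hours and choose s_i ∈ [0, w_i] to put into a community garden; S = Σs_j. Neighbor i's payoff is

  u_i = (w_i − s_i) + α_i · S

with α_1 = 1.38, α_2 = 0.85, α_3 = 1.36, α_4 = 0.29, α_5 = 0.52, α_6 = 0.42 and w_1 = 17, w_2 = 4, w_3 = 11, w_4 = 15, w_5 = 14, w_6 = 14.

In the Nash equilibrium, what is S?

28

∂u_i/∂s_i = α_i − 1, so neighbor i contributes w_i if α_i > 1, else 0.
α_i > 1 for i ∈ {1, 3}; NE contributions (17, 0, 11, 0, 0, 0), S = 28.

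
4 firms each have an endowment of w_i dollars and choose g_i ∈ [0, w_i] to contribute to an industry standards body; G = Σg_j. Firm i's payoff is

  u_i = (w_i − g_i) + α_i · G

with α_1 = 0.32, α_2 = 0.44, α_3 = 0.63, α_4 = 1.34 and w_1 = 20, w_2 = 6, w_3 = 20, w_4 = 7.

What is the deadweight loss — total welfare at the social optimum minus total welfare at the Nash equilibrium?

79.58

∂u_i/∂g_i = α_i − 1, so firm i contributes w_i if α_i > 1, else 0.
α_i > 1 for i ∈ {4}; NE contributions (0, 0, 0, 7), G = 7.
W^NE = Σw_i − G^NE + (Σα_i)·G^NE = 53 + 1.73·7 = 65.11.
Planner: ∂(Σu_j)/∂g_i = Σα_j − 1 = 1.73 > 0, so everyone contributes w_i; G^SO = 53, W^SO = 53 + 1.73·53 = 144.69.
Deadweight loss = 79.58.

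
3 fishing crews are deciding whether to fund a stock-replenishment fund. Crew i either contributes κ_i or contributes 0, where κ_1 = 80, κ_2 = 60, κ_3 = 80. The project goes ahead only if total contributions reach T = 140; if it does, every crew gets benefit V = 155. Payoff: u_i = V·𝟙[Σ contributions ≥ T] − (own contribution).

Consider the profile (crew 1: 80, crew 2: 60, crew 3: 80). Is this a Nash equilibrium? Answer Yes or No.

Total = 220 ≥ 140: provided.
Crew 1 (pledges 80, payoff 75): dropping to 0 → total 140, payoff 155. Profitable deviation.

No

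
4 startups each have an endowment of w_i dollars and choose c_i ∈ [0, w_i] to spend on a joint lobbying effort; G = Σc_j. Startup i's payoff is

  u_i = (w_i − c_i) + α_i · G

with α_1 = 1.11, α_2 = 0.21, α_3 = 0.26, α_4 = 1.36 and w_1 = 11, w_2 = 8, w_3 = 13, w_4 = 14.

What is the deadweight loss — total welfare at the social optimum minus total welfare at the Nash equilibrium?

∂u_i/∂c_i = α_i − 1, so startup i contributes w_i if α_i > 1, else 0.
α_i > 1 for i ∈ {1, 4}; NE contributions (11, 0, 0, 14), G = 25.
W^NE = Σw_i − G^NE + (Σα_i)·G^NE = 46 + 1.94·25 = 94.5.
Planner: ∂(Σu_j)/∂c_i = Σα_j − 1 = 1.94 > 0, so everyone contributes w_i; G^SO = 46, W^SO = 46 + 1.94·46 = 135.24.
Deadweight loss = 40.74.

40.74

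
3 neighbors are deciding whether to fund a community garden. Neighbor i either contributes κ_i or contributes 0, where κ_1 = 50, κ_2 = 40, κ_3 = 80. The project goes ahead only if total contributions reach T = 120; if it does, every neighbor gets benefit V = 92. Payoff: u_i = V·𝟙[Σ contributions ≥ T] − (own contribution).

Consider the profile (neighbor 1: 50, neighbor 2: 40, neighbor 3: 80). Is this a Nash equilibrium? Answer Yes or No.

Total = 170 ≥ 120: provided.
Neighbor 1 (pledges 50, payoff 42): dropping to 0 → total 120, payoff 92. Profitable deviation.

No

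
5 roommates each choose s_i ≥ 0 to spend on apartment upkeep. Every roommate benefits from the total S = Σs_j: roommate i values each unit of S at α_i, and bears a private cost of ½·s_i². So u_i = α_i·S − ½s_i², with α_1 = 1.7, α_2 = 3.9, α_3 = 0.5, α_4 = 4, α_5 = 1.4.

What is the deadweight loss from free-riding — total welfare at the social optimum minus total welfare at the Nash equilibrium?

216.53

Roommate i's FOC: ∂u_i/∂s_i = α_i − s_i = 0, so s_i* = α_i.
NE contributions = (1.7, 3.9, 0.5, 4, 1.4); S = 11.5.
W^NE = (Σα)·S − ½Σα_i² = 11.5² − ½·36.31 = 114.095.
Planner sets s_i = Σα_j = 11.5 for every i, so S^SO = 5·11.5 = 57.5.
W^SO = (Σα)·S^SO − ½·5·(Σα)² = (5/2)·11.5² = 330.625.
Deadweight loss = W^SO − W^NE = 216.53.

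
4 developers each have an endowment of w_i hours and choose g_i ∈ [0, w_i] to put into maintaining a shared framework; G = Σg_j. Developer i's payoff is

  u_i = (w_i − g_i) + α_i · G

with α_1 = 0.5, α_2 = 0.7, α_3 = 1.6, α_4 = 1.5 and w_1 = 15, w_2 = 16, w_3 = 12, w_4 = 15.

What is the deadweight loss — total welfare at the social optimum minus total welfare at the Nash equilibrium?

102.3

∂u_i/∂g_i = α_i − 1, so developer i contributes w_i if α_i > 1, else 0.
α_i > 1 for i ∈ {3, 4}; NE contributions (0, 0, 12, 15), G = 27.
W^NE = Σw_i − G^NE + (Σα_i)·G^NE = 58 + 3.3·27 = 147.1.
Planner: ∂(Σu_j)/∂g_i = Σα_j − 1 = 3.3 > 0, so everyone contributes w_i; G^SO = 58, W^SO = 58 + 3.3·58 = 249.4.
Deadweight loss = 102.3.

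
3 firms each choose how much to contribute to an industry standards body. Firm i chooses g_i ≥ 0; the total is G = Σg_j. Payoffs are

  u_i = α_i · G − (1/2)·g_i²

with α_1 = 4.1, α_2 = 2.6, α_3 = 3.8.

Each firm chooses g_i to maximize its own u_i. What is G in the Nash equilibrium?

10.5

Firm i's FOC: ∂u_i/∂g_i = α_i − g_i = 0, so g_i* = α_i.
NE contributions = (4.1, 2.6, 3.8); G = 10.5.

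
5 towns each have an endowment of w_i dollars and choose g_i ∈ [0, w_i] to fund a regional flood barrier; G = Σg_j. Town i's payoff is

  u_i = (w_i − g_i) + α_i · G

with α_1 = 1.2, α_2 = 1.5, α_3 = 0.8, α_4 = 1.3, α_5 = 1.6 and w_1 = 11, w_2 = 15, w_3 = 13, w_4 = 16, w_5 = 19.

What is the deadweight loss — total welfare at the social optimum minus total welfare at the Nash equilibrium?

70.2

∂u_i/∂g_i = α_i − 1, so town i contributes w_i if α_i > 1, else 0.
α_i > 1 for i ∈ {1, 2, 4, 5}; NE contributions (11, 15, 0, 16, 19), G = 61.
W^NE = Σw_i − G^NE + (Σα_i)·G^NE = 74 + 5.4·61 = 403.4.
Planner: ∂(Σu_j)/∂g_i = Σα_j − 1 = 5.4 > 0, so everyone contributes w_i; G^SO = 74, W^SO = 74 + 5.4·74 = 473.6.
Deadweight loss = 70.2.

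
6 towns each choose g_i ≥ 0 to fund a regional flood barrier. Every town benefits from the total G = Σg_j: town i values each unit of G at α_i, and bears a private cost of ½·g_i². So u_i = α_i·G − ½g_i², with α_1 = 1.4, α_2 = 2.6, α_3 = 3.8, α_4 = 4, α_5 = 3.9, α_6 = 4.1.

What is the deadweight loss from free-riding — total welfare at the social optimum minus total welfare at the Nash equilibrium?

819.67

Town i's FOC: ∂u_i/∂g_i = α_i − g_i = 0, so g_i* = α_i.
NE contributions = (1.4, 2.6, 3.8, 4, 3.9, 4.1); G = 19.8.
W^NE = (Σα)·G − ½Σα_i² = 19.8² − ½·71.18 = 356.45.
Planner sets g_i = Σα_j = 19.8 for every i, so G^SO = 6·19.8 = 118.8.
W^SO = (Σα)·G^SO − ½·6·(Σα)² = (6/2)·19.8² = 1176.12.
Deadweight loss = W^SO − W^NE = 819.67.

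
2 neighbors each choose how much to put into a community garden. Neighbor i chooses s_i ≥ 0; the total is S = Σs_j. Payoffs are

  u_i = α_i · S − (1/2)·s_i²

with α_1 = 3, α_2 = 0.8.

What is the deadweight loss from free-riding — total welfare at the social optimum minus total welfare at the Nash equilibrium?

4.82

Neighbor i's FOC: ∂u_i/∂s_i = α_i − s_i = 0, so s_i* = α_i.
NE contributions = (3, 0.8); S = 3.8.
W^NE = (Σα)·S − ½Σα_i² = 3.8² − ½·9.64 = 9.62.
Planner sets s_i = Σα_j = 3.8 for every i, so S^SO = 2·3.8 = 7.6.
W^SO = (Σα)·S^SO − ½·2·(Σα)² = (2/2)·3.8² = 14.44.
Deadweight loss = W^SO − W^NE = 4.82.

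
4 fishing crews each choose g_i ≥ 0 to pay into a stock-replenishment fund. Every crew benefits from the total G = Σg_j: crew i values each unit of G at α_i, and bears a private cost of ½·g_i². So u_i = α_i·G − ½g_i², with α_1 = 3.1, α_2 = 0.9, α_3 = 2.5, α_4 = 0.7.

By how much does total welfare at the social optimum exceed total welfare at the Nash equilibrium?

60.42

Crew i's FOC: ∂u_i/∂g_i = α_i − g_i = 0, so g_i* = α_i.
NE contributions = (3.1, 0.9, 2.5, 0.7); G = 7.2.
W^NE = (Σα)·G − ½Σα_i² = 7.2² − ½·17.16 = 43.26.
Planner sets g_i = Σα_j = 7.2 for every i, so G^SO = 4·7.2 = 28.8.
W^SO = (Σα)·G^SO − ½·4·(Σα)² = (4/2)·7.2² = 103.68.
Deadweight loss = W^SO − W^NE = 60.42.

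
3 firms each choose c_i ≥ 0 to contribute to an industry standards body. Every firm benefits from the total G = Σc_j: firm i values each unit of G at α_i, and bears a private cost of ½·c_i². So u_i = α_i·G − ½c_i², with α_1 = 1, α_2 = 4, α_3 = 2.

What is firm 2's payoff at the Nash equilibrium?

20

Firm i's FOC: ∂u_i/∂c_i = α_i − c_i = 0, so c_i* = α_i.
NE contributions = (1, 4, 2); G = 7.
u_2 = α_2·G − ½·(c_2)² = 4·7 − ½·4² = 20.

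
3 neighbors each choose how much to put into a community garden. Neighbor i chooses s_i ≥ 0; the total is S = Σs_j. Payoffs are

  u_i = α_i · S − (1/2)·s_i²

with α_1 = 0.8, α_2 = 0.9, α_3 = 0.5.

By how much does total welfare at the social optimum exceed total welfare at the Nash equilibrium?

Neighbor i's FOC: ∂u_i/∂s_i = α_i − s_i = 0, so s_i* = α_i.
NE contributions = (0.8, 0.9, 0.5); S = 2.2.
W^NE = (Σα)·S − ½Σα_i² = 2.2² − ½·1.7 = 3.99.
Planner sets s_i = Σα_j = 2.2 for every i, so S^SO = 3·2.2 = 6.6.
W^SO = (Σα)·S^SO − ½·3·(Σα)² = (3/2)·2.2² = 7.26.
Deadweight loss = W^SO − W^NE = 3.27.

3.27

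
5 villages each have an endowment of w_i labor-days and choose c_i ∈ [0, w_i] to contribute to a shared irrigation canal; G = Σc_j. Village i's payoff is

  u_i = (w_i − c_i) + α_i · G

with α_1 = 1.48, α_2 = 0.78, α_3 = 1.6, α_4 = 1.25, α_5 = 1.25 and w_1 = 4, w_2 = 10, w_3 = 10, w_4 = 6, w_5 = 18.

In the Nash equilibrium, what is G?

38

∂u_i/∂c_i = α_i − 1, so village i contributes w_i if α_i > 1, else 0.
α_i > 1 for i ∈ {1, 3, 4, 5}; NE contributions (4, 0, 10, 6, 18), G = 38.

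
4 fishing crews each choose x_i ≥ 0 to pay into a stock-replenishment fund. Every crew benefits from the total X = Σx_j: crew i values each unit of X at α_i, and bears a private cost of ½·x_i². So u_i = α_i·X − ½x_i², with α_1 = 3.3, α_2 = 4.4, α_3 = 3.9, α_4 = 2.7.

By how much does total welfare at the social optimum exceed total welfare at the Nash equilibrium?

Crew i's FOC: ∂u_i/∂x_i = α_i − x_i = 0, so x_i* = α_i.
NE contributions = (3.3, 4.4, 3.9, 2.7); X = 14.3.
W^NE = (Σα)·X − ½Σα_i² = 14.3² − ½·52.75 = 178.115.
Planner sets x_i = Σα_j = 14.3 for every i, so X^SO = 4·14.3 = 57.2.
W^SO = (Σα)·X^SO − ½·4·(Σα)² = (4/2)·14.3² = 408.98.
Deadweight loss = W^SO − W^NE = 230.865.

230.865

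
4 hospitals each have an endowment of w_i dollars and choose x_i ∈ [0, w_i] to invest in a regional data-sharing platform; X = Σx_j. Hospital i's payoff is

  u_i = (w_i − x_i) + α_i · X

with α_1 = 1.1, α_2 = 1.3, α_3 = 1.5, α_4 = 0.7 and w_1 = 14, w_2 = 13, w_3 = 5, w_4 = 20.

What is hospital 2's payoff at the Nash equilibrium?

∂u_i/∂x_i = α_i − 1, so hospital i contributes w_i if α_i > 1, else 0.
α_i > 1 for i ∈ {1, 2, 3}; NE contributions (14, 13, 5, 0), X = 32.
u_2 = (13 − 13) + 1.3·32 = 41.6.

41.6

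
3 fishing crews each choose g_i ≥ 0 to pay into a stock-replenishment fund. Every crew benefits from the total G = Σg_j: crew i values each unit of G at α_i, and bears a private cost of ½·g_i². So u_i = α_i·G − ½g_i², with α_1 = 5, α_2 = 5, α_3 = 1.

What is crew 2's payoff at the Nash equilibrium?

42.5

Crew i's FOC: ∂u_i/∂g_i = α_i − g_i = 0, so g_i* = α_i.
NE contributions = (5, 5, 1); G = 11.
u_2 = α_2·G − ½·(g_2)² = 5·11 − ½·5² = 42.5.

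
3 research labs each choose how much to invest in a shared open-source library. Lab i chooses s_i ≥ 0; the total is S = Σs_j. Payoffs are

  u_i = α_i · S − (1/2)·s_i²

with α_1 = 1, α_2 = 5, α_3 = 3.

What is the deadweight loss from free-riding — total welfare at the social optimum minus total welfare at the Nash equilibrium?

Lab i's FOC: ∂u_i/∂s_i = α_i − s_i = 0, so s_i* = α_i.
NE contributions = (1, 5, 3); S = 9.
W^NE = (Σα)·S − ½Σα_i² = 9² − ½·35 = 63.5.
Planner sets s_i = Σα_j = 9 for every i, so S^SO = 3·9 = 27.
W^SO = (Σα)·S^SO − ½·3·(Σα)² = (3/2)·9² = 121.5.
Deadweight loss = W^SO − W^NE = 58.

58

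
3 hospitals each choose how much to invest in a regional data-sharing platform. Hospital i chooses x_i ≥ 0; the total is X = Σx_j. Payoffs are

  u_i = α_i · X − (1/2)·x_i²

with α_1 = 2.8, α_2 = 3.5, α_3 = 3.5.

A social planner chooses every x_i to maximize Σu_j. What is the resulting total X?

Planner FOC: ∂(Σu_j)/∂x_i = (Σα_j) − x_i = 0, so x_i^SO = Σα_j = 9.8 for every i; X^SO = 29.4.

29.4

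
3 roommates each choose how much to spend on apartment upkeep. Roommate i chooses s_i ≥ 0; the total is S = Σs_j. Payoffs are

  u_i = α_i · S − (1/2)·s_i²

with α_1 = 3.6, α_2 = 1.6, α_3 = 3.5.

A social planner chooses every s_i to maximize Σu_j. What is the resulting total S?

26.1

Planner FOC: ∂(Σu_j)/∂s_i = (Σα_j) − s_i = 0, so s_i^SO = Σα_j = 8.7 for every i; S^SO = 26.1.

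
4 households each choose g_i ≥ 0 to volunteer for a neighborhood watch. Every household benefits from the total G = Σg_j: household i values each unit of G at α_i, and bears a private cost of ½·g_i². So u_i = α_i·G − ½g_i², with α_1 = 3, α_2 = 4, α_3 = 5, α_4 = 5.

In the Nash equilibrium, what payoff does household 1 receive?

Household i's FOC: ∂u_i/∂g_i = α_i − g_i = 0, so g_i* = α_i.
NE contributions = (3, 4, 5, 5); G = 17.
u_1 = α_1·G − ½·(g_1)² = 3·17 − ½·3² = 46.5.

46.5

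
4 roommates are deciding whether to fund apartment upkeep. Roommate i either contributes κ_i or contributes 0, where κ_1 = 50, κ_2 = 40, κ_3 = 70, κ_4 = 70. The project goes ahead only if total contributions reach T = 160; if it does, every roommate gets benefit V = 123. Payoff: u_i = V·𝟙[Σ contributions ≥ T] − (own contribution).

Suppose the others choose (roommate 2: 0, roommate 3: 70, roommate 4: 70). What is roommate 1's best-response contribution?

50

Others' total = 140. Contributing 50 brings total to 190 ≥ 160: gain V − κ_1 = 73.
Best response: 50.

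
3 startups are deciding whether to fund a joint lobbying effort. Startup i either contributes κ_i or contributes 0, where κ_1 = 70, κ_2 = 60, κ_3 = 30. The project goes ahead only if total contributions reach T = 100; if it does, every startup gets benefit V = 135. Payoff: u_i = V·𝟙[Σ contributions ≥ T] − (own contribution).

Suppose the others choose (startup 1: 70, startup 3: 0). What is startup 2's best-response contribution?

60

Others' total = 70. Contributing 60 brings total to 130 ≥ 100: gain V − κ_2 = 75.
Best response: 60.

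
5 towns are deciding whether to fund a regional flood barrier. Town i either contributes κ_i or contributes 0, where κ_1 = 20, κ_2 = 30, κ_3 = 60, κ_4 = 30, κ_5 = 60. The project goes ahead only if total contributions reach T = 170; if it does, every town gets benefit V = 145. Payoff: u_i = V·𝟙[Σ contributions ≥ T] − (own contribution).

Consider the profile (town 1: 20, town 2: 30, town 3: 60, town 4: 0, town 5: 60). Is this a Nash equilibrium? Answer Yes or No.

Yes

Total = 170 ≥ 170: provided.
Town 1 (pledges 20, payoff 125): dropping to 0 → total 150, payoff 0. No gain.
Town 2 (pledges 30, payoff 115): dropping to 0 → total 140, payoff 0. No gain.
Town 3 (pledges 60, payoff 85): dropping to 0 → total 110, payoff 0. No gain.
Town 4 (pledges 0, payoff 145): pledging 30 → total 200, payoff 115. No gain.
Town 5 (pledges 60, payoff 85): dropping to 0 → total 110, payoff 0. No gain.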